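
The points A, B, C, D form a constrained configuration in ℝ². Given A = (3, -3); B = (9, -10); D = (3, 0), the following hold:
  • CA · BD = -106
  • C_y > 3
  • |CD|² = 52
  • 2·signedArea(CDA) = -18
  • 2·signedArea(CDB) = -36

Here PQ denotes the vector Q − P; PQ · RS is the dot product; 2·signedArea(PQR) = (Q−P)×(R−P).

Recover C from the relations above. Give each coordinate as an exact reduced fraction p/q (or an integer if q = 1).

1. C_x = -3  [2·signedArea(CDA) = -18 ∩ 2·signedArea(CDB) = -36]
2. C_y = 4  [2·signedArea(CDA) = -18 ∩ 2·signedArea(CDB) = -36]
   → C = (-3, 4)

C = (-3, 4)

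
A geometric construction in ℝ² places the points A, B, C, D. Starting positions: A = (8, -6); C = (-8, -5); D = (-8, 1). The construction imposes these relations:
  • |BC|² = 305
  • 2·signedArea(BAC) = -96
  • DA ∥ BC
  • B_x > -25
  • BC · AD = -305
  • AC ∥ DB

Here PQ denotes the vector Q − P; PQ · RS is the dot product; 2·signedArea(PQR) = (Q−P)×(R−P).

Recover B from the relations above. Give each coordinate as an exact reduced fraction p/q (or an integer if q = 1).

1. B_x = -24  [DA ∥ BC ∩ AC ∥ DB]
2. B_y = 2  [DA ∥ BC ∩ AC ∥ DB]
   → B = (-24, 2)

B = (-24, 2)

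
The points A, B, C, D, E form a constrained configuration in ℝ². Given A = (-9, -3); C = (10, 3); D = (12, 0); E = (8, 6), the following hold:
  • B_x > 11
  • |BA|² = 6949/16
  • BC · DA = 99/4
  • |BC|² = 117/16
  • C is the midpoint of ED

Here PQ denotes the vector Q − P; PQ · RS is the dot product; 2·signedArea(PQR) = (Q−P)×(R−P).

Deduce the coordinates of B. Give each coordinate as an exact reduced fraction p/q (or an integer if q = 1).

B = (23/2, 3/4)

1. B_x = 23/2  [line 21·x + 3·y + -975/4 = 0 ∩ |BC|² = 117/16]
2. B_y = 3/4  [line 21·x + 3·y + -975/4 = 0 ∩ |BC|² = 117/16]
   → B = (23/2, 3/4)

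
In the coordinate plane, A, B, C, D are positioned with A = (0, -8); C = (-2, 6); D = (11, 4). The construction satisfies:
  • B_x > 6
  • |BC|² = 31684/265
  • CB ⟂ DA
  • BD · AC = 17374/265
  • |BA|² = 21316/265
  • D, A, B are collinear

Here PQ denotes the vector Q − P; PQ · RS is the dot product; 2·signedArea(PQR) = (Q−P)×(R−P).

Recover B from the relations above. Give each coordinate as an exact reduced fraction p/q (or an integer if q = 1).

1. B_x = 1606/265  [D, A, B are collinear ∩ CB ⟂ DA]
2. B_y = -368/265  [D, A, B are collinear ∩ CB ⟂ DA]
   → B = (1606/265, -368/265)

B = (1606/265, -368/265)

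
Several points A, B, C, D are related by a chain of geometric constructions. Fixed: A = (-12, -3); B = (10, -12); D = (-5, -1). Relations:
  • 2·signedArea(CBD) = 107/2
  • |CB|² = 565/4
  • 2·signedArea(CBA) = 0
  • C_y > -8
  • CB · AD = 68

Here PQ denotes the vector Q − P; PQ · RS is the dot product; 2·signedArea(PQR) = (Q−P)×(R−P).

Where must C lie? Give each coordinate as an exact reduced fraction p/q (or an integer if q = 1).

1. C_x = -1  [2·signedArea(CBA) = 0 ∩ CB · AD = 68]
2. C_y = -15/2  [2·signedArea(CBA) = 0 ∩ CB · AD = 68]
   → C = (-1, -15/2)

C = (-1, -15/2)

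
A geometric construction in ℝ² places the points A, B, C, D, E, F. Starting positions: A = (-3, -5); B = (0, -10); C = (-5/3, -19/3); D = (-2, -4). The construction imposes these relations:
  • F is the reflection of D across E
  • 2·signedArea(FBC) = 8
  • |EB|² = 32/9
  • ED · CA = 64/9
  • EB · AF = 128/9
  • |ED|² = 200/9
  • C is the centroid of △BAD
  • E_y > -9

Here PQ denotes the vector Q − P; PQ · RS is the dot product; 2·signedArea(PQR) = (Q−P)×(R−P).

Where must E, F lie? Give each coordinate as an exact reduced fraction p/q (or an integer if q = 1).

1. E_x = -4/3  [line 4/3·x + -4/3·y + -88/9 = 0 ∩ |EB|² = 32/9]
2. E_y = -26/3  [line 4/3·x + -4/3·y + -88/9 = 0 ∩ |EB|² = 32/9]
   → E = (-4/3, -26/3)
3. F_x = -2/3  [F is the reflection of D across E]
4. F_y = -40/3  [F is the reflection of D across E]
   → F = (-2/3, -40/3)

E = (-4/3, -26/3)
F = (-2/3, -40/3)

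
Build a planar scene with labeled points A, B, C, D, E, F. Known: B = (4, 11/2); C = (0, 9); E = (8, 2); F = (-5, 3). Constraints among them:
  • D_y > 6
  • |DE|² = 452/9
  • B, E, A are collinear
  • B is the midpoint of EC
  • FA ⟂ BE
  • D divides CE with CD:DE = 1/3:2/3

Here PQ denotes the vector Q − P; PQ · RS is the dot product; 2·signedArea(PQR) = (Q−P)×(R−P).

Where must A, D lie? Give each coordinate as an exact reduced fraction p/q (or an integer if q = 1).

1. A_x = 16/113  [B, E, A are collinear ∩ FA ⟂ BE]
2. A_y = 1003/113  [B, E, A are collinear ∩ FA ⟂ BE]
   → A = (16/113, 1003/113)
3. D_x = 8/3  [D divides CE with CD:DE = 1/3:2/3]
4. D_y = 20/3  [D divides CE with CD:DE = 1/3:2/3]
   → D = (8/3, 20/3)

A = (16/113, 1003/113)
D = (8/3, 20/3)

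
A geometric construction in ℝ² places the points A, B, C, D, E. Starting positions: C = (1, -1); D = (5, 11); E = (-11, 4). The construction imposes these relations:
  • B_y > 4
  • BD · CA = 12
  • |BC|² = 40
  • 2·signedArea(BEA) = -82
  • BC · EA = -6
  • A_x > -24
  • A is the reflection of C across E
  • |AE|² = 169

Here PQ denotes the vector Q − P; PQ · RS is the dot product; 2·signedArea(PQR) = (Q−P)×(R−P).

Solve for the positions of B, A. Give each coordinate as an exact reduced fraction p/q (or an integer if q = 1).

A = (-23, 9)
B = (3, 5)

1. A_x = -23  [A is the reflection of C across E]
2. A_y = 9  [A is the reflection of C across E]
   → A = (-23, 9)
3. B_x = 3  [BD · CA = 12 ∩ 2·signedArea(BEA) = -82]
4. B_y = 5  [BD · CA = 12 ∩ 2·signedArea(BEA) = -82]
   → B = (3, 5)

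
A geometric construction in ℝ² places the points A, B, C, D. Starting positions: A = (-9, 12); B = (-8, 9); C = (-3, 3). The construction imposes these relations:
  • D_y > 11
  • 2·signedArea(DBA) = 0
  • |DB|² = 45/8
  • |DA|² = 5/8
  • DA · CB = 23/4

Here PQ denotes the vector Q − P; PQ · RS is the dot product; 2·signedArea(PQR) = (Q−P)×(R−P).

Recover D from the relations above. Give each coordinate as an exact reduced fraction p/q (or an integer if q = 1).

1. D_x = -35/4  [2·signedArea(DBA) = 0 ∩ DA · CB = 23/4]
2. D_y = 45/4  [2·signedArea(DBA) = 0 ∩ DA · CB = 23/4]
   → D = (-35/4, 45/4)

D = (-35/4, 45/4)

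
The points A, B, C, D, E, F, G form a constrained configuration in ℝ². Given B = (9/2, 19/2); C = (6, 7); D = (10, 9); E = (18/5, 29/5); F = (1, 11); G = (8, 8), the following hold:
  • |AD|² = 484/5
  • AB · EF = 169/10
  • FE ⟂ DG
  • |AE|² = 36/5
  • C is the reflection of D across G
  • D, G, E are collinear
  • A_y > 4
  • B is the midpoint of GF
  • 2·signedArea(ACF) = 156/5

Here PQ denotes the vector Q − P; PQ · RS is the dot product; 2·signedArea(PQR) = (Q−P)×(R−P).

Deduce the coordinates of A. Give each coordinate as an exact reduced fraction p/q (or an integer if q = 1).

A = (6/5, 23/5)

1. A_x = 6/5  [2·signedArea(ACF) = 156/5 ∩ AB · EF = 169/10]
2. A_y = 23/5  [2·signedArea(ACF) = 156/5 ∩ AB · EF = 169/10]
   → A = (6/5, 23/5)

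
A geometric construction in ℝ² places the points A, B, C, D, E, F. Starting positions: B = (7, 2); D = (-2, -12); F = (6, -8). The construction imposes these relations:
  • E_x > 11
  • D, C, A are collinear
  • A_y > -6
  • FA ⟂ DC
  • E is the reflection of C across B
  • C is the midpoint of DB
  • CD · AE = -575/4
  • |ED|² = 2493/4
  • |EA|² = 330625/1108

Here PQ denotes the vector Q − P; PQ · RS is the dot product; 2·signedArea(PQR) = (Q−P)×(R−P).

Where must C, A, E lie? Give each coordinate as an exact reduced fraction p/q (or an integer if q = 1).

1. C_x = 5/2  [C is the midpoint of DB]
2. C_y = -5  [C is the midpoint of DB]
   → C = (5/2, -5)
3. A_x = 598/277  [D, C, A are collinear ∩ FA ⟂ DC]
4. A_y = -1532/277  [D, C, A are collinear ∩ FA ⟂ DC]
   → A = (598/277, -1532/277)
5. E_x = 23/2  [E is the reflection of C across B]
6. E_y = 9  [E is the reflection of C across B]
   → E = (23/2, 9)

A = (598/277, -1532/277)
C = (5/2, -5)
E = (23/2, 9)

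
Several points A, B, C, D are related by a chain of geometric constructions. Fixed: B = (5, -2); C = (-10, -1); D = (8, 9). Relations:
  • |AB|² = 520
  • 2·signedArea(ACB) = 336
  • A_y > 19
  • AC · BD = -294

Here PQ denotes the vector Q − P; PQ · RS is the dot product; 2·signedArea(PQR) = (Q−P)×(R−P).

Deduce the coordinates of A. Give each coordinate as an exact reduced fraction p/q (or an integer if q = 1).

A = (11, 20)

1. A_x = 11  [2·signedArea(ACB) = 336 ∩ AC · BD = -294]
2. A_y = 20  [2·signedArea(ACB) = 336 ∩ AC · BD = -294]
   → A = (11, 20)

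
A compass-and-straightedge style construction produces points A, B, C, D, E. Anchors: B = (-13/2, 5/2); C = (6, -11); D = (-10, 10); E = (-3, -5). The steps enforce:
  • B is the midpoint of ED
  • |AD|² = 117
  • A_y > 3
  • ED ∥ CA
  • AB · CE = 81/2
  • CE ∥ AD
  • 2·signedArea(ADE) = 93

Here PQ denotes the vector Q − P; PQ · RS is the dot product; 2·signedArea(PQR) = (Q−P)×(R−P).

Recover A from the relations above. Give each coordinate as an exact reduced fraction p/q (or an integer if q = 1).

1. A_x = -1  [CE ∥ AD ∩ ED ∥ CA]
2. A_y = 4  [CE ∥ AD ∩ ED ∥ CA]
   → A = (-1, 4)

A = (-1, 4)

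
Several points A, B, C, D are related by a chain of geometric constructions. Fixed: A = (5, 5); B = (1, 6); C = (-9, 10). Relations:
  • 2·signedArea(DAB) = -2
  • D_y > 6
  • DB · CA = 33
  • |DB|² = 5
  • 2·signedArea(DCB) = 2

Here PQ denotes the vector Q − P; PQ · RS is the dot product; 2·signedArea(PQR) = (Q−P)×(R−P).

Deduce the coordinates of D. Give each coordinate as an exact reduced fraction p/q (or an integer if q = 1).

D = (-1, 7)

1. D_x = -1  [2·signedArea(DAB) = -2 ∩ 2·signedArea(DCB) = 2]
2. D_y = 7  [2·signedArea(DAB) = -2 ∩ 2·signedArea(DCB) = 2]
   → D = (-1, 7)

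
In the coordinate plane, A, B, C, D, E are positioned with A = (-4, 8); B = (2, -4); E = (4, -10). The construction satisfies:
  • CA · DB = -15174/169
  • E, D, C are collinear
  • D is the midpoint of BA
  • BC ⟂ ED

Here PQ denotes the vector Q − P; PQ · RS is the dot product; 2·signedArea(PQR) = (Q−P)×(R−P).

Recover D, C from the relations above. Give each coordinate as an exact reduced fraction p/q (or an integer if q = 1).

C = (266/169, -706/169)
D = (-1, 2)

1. D_x = -1  [D is the midpoint of BA]
2. D_y = 2  [D is the midpoint of BA]
   → D = (-1, 2)
3. C_x = 266/169  [E, D, C are collinear ∩ BC ⟂ ED]
4. C_y = -706/169  [E, D, C are collinear ∩ BC ⟂ ED]
   → C = (266/169, -706/169)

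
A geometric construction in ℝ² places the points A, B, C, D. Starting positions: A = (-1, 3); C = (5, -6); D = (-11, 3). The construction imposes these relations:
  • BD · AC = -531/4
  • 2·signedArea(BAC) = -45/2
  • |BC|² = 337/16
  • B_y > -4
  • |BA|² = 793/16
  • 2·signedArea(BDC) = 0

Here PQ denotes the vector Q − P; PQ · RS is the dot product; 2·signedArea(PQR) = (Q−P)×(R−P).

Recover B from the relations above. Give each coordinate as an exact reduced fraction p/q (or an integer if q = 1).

1. B_x = 1  [2·signedArea(BDC) = 0 ∩ BD · AC = -531/4]
2. B_y = -15/4  [2·signedArea(BDC) = 0 ∩ BD · AC = -531/4]
   → B = (1, -15/4)

B = (1, -15/4)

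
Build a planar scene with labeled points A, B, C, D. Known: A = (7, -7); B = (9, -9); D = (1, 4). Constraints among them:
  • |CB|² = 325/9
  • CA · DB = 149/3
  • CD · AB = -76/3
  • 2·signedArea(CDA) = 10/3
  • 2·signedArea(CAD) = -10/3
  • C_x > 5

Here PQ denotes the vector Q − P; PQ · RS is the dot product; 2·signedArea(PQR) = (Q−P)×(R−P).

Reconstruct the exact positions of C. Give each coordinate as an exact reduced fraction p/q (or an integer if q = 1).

C = (17/3, -4)

1. C_x = 17/3  [CA · DB = 149/3 ∩ 2·signedArea(CAD) = -10/3]
2. C_y = -4  [CA · DB = 149/3 ∩ 2·signedArea(CAD) = -10/3]
   → C = (17/3, -4)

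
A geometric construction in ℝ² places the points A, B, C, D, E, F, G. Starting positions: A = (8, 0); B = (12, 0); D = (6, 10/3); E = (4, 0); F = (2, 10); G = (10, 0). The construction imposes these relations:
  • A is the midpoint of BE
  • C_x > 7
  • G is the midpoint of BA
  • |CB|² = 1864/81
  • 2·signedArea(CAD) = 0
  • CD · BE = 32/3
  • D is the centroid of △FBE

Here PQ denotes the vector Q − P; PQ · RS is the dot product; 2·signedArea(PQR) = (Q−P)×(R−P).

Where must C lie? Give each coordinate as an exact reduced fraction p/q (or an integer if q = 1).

1. C_x = 22/3  [2·signedArea(CAD) = 0 ∩ CD · BE = 32/3]
2. C_y = 10/9  [2·signedArea(CAD) = 0 ∩ CD · BE = 32/3]
   → C = (22/3, 10/9)

C = (22/3, 10/9)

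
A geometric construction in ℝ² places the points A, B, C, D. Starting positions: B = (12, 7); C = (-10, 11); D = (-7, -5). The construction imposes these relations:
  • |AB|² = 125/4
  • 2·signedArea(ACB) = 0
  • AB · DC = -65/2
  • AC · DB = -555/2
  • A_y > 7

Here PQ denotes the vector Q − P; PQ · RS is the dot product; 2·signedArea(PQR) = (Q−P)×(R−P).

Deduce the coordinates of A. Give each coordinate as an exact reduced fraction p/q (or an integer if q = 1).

A = (13/2, 8)

1. A_x = 13/2  [2·signedArea(ACB) = 0 ∩ AC · DB = -555/2]
2. A_y = 8  [2·signedArea(ACB) = 0 ∩ AC · DB = -555/2]
   → A = (13/2, 8)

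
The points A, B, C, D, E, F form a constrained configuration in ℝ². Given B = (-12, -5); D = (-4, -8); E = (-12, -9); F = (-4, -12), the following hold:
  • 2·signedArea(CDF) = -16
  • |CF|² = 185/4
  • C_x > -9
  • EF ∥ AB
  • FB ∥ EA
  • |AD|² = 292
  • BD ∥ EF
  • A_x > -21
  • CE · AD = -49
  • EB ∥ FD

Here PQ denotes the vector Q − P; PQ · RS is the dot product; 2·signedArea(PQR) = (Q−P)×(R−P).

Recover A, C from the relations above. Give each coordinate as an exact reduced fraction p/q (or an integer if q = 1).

A = (-20, -2)
C = (-8, -13/2)

1. A_x = -20  [EF ∥ AB ∩ FB ∥ EA]
2. A_y = -2  [EF ∥ AB ∩ FB ∥ EA]
   → A = (-20, -2)
3. C_x = -8  [CE · AD = -49 ∩ 2·signedArea(CDF) = -16]
4. C_y = -13/2  [CE · AD = -49 ∩ 2·signedArea(CDF) = -16]
   → C = (-8, -13/2)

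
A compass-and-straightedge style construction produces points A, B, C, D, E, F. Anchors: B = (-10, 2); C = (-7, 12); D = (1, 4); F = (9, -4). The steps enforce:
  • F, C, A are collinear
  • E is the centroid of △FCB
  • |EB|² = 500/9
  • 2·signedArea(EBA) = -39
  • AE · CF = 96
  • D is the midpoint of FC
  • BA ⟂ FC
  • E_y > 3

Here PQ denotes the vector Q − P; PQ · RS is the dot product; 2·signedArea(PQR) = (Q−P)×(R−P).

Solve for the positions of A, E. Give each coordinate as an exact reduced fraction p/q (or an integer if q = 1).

A = (-7/2, 17/2)
E = (-8/3, 10/3)

1. A_x = -7/2  [F, C, A are collinear ∩ BA ⟂ FC]
2. A_y = 17/2  [F, C, A are collinear ∩ BA ⟂ FC]
   → A = (-7/2, 17/2)
3. E_x = -8/3  [E is the centroid of △FCB]
4. E_y = 10/3  [E is the centroid of △FCB]
   → E = (-8/3, 10/3)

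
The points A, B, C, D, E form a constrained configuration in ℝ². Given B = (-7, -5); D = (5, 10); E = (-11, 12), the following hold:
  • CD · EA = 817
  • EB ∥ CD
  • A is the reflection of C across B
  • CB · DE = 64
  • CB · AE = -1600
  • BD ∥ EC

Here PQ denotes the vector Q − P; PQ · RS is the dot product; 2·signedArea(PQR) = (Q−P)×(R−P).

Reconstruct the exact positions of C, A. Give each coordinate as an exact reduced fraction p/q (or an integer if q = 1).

A = (-15, -37)
C = (1, 27)

1. C_x = 1  [EB ∥ CD ∩ BD ∥ EC]
2. C_y = 27  [EB ∥ CD ∩ BD ∥ EC]
   → C = (1, 27)
3. A_x = -15  [A is the reflection of C across B]
4. A_y = -37  [A is the reflection of C across B]
   → A = (-15, -37)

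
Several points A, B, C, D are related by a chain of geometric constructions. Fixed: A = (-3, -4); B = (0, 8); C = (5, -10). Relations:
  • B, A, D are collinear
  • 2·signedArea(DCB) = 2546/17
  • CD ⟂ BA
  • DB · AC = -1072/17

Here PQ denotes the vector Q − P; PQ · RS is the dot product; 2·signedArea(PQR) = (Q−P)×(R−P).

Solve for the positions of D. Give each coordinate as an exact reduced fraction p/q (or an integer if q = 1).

1. D_x = -67/17  [B, A, D are collinear ∩ CD ⟂ BA]
2. D_y = -132/17  [B, A, D are collinear ∩ CD ⟂ BA]
   → D = (-67/17, -132/17)

D = (-67/17, -132/17)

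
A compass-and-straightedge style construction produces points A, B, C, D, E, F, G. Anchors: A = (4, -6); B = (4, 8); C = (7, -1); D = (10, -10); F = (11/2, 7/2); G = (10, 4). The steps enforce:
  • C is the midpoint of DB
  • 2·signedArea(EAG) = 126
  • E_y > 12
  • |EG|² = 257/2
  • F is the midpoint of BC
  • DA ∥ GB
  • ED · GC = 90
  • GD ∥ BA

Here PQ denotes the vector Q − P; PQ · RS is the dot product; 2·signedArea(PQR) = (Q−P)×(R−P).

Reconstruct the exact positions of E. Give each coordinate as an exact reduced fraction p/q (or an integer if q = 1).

E = (5/2, 25/2)

1. E_x = 5/2  [2·signedArea(EAG) = 126 ∩ ED · GC = 90]
2. E_y = 25/2  [2·signedArea(EAG) = 126 ∩ ED · GC = 90]
   → E = (5/2, 25/2)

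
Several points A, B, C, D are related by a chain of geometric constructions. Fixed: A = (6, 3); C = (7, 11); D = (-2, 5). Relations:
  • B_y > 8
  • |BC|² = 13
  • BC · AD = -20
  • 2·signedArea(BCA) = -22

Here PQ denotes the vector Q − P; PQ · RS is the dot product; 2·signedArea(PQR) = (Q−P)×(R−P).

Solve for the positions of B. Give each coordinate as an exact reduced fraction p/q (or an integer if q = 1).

1. B_x = 4  [2·signedArea(BCA) = -22 ∩ BC · AD = -20]
2. B_y = 9  [2·signedArea(BCA) = -22 ∩ BC · AD = -20]
   → B = (4, 9)

B = (4, 9)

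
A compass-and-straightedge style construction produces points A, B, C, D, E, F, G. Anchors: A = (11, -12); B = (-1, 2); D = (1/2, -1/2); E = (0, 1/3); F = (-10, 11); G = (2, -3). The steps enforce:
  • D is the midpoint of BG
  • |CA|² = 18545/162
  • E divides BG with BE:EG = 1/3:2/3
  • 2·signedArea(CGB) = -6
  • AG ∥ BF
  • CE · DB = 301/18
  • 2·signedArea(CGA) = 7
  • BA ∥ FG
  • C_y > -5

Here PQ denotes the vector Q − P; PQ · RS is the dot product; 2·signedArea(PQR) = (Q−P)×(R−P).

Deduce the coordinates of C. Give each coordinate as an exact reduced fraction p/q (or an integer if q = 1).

1. C_x = 23/6  [CE · DB = 301/18 ∩ 2·signedArea(CGA) = 7]
2. C_y = -73/18  [CE · DB = 301/18 ∩ 2·signedArea(CGA) = 7]
   → C = (23/6, -73/18)

C = (23/6, -73/18)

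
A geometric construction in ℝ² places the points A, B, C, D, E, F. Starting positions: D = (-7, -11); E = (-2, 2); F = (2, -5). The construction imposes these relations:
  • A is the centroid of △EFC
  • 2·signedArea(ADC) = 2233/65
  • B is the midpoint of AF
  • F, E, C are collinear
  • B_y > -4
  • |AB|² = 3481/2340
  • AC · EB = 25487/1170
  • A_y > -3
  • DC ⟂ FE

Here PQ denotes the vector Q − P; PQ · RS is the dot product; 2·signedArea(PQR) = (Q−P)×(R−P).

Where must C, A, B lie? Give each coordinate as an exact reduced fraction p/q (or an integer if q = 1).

1. C_x = 154/65  [F, E, C are collinear ∩ DC ⟂ FE]
2. C_y = -367/65  [F, E, C are collinear ∩ DC ⟂ FE]
   → C = (154/65, -367/65)
3. A_x = 154/195  [A is the centroid of △EFC]
4. A_y = -562/195  [A is the centroid of △EFC]
   → A = (154/195, -562/195)
5. B_x = 272/195  [B is the midpoint of AF]
6. B_y = -1537/390  [B is the midpoint of AF]
   → B = (272/195, -1537/390)

A = (154/195, -562/195)
B = (272/195, -1537/390)
C = (154/65, -367/65)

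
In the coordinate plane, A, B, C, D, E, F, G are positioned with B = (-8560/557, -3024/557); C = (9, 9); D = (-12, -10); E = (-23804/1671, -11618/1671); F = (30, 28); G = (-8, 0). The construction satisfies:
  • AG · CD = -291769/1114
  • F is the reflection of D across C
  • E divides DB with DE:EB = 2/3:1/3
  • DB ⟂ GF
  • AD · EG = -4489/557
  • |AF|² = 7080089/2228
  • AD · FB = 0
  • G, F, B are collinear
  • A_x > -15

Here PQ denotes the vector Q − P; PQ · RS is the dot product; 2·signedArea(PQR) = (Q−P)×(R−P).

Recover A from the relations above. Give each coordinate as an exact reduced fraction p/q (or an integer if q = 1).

A = (-8091/557, -7321/1114)

1. A_x = -8091/557  [AD · FB = 0 ∩ AG · CD = -291769/1114]
2. A_y = -7321/1114  [AD · FB = 0 ∩ AG · CD = -291769/1114]
   → A = (-8091/557, -7321/1114)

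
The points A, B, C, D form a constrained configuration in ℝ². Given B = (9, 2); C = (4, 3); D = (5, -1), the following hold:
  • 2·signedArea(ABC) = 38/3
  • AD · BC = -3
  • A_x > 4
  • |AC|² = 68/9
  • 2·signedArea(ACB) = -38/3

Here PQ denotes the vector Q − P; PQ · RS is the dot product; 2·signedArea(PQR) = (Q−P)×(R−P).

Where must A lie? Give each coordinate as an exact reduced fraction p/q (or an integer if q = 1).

1. A_x = 14/3  [2·signedArea(ABC) = 38/3 ∩ AD · BC = -3]
2. A_y = 1/3  [2·signedArea(ABC) = 38/3 ∩ AD · BC = -3]
   → A = (14/3, 1/3)

A = (14/3, 1/3)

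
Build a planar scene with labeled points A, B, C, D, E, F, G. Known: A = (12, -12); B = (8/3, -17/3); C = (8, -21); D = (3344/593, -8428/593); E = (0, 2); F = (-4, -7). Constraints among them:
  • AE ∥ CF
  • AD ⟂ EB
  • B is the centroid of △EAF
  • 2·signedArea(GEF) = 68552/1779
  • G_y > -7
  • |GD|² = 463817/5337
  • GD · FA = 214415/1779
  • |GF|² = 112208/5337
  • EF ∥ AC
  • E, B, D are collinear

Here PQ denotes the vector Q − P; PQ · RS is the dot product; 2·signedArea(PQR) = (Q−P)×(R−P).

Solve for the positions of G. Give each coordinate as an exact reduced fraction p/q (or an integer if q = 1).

G = (324/593, -11393/1779)

1. G_x = 324/593  [2·signedArea(GEF) = 68552/1779 ∩ GD · FA = 214415/1779]
2. G_y = -11393/1779  [2·signedArea(GEF) = 68552/1779 ∩ GD · FA = 214415/1779]
   → G = (324/593, -11393/1779)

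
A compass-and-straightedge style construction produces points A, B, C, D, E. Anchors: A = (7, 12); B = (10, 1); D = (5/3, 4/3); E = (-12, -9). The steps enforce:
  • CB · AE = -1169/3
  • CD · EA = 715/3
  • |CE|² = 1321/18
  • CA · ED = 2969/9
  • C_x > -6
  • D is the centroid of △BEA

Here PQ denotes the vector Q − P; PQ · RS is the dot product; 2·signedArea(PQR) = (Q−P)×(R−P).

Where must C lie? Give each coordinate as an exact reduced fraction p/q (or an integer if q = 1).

1. C_x = -31/6  [CD · EA = 715/3 ∩ CA · ED = 2969/9]
2. C_y = -23/6  [CD · EA = 715/3 ∩ CA · ED = 2969/9]
   → C = (-31/6, -23/6)

C = (-31/6, -23/6)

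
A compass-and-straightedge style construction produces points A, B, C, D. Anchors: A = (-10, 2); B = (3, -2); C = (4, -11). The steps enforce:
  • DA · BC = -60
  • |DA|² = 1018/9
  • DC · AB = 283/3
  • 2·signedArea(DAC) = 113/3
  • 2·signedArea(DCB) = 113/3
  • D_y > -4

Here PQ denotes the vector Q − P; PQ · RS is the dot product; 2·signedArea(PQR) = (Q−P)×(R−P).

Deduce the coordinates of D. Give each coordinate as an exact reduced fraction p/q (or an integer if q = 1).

D = (-1, -11/3)

1. D_x = -1  [DC · AB = 283/3 ∩ DA · BC = -60]
2. D_y = -11/3  [DC · AB = 283/3 ∩ DA · BC = -60]
   → D = (-1, -11/3)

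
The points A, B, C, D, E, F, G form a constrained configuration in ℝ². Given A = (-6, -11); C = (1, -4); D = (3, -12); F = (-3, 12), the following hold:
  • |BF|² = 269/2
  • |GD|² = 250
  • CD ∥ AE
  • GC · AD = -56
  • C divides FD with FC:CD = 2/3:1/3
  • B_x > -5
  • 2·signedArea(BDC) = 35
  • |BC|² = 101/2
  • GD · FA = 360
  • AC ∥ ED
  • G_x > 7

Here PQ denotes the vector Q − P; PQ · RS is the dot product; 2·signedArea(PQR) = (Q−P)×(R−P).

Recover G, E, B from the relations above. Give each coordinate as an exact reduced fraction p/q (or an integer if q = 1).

B = (-9/2, 1/2)
E = (-4, -19)
G = (8, 3)

1. G_x = 8  [GC · AD = -56 ∩ GD · FA = 360]
2. G_y = 3  [GC · AD = -56 ∩ GD · FA = 360]
   → G = (8, 3)
3. E_x = -4  [AC ∥ ED ∩ CD ∥ AE]
4. E_y = -19  [AC ∥ ED ∩ CD ∥ AE]
   → E = (-4, -19)
5. B_x = -9/2  [line -8·x + -2·y + -35 = 0 ∩ |BF|² = 269/2]
6. B_y = 1/2  [line -8·x + -2·y + -35 = 0 ∩ |BF|² = 269/2]
   → B = (-9/2, 1/2)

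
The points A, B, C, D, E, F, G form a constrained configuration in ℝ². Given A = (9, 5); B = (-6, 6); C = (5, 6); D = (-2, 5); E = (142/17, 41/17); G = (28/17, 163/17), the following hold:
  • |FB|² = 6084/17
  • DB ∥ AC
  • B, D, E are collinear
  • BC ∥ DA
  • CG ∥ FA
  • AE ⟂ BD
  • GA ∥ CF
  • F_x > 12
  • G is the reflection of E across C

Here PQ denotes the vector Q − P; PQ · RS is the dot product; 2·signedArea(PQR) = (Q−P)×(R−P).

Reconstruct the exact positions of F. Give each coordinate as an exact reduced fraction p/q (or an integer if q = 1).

1. F_x = 210/17  [CG ∥ FA ∩ GA ∥ CF]
2. F_y = 24/17  [CG ∥ FA ∩ GA ∥ CF]
   → F = (210/17, 24/17)

F = (210/17, 24/17)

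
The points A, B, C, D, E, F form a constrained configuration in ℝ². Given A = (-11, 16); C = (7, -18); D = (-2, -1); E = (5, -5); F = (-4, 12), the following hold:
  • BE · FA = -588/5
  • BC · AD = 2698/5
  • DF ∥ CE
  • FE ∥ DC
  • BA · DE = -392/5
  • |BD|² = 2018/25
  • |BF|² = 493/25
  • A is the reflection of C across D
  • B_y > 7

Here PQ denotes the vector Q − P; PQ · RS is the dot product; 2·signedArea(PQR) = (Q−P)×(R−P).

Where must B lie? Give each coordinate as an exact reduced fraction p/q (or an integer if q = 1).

1. B_x = -23/5  [BC · AD = 2698/5 ∩ BA · DE = -392/5]
2. B_y = 38/5  [BC · AD = 2698/5 ∩ BA · DE = -392/5]
   → B = (-23/5, 38/5)

B = (-23/5, 38/5)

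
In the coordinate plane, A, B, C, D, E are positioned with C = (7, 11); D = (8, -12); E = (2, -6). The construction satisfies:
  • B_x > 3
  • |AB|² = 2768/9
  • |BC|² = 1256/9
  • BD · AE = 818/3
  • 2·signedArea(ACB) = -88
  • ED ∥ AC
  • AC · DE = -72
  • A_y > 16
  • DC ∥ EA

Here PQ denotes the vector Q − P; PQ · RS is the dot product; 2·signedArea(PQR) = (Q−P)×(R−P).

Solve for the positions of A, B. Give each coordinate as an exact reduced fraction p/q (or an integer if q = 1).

1. A_x = 1  [ED ∥ AC ∩ DC ∥ EA]
2. A_y = 17  [ED ∥ AC ∩ DC ∥ EA]
   → A = (1, 17)
3. B_x = 11/3  [BD · AE = 818/3 ∩ 2·signedArea(ACB) = -88]
4. B_y = -1/3  [BD · AE = 818/3 ∩ 2·signedArea(ACB) = -88]
   → B = (11/3, -1/3)

A = (1, 17)
B = (11/3, -1/3)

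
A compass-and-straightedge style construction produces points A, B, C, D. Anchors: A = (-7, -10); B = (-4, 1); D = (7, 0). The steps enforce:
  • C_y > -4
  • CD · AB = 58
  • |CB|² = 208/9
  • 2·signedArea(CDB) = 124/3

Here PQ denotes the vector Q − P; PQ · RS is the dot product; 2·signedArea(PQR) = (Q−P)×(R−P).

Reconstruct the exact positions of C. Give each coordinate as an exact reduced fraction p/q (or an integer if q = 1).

1. C_x = -4/3  [2·signedArea(CDB) = 124/3 ∩ CD · AB = 58]
2. C_y = -3  [2·signedArea(CDB) = 124/3 ∩ CD · AB = 58]
   → C = (-4/3, -3)

C = (-4/3, -3)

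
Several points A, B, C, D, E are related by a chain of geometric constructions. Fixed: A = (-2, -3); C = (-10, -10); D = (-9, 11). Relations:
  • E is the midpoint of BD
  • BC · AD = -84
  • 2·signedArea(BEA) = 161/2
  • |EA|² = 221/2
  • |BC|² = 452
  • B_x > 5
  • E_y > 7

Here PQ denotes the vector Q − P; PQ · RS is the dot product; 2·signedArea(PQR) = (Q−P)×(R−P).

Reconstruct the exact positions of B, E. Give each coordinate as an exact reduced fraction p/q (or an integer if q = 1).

1. B_x = 6  [line 7·x + -14·y + 14 = 0 ∩ |BC|² = 452]
2. B_y = 4  [line 7·x + -14·y + 14 = 0 ∩ |BC|² = 452]
   → B = (6, 4)
3. E_x = -3/2  [E is the midpoint of BD]
4. E_y = 15/2  [E is the midpoint of BD]
   → E = (-3/2, 15/2)

B = (6, 4)
E = (-3/2, 15/2)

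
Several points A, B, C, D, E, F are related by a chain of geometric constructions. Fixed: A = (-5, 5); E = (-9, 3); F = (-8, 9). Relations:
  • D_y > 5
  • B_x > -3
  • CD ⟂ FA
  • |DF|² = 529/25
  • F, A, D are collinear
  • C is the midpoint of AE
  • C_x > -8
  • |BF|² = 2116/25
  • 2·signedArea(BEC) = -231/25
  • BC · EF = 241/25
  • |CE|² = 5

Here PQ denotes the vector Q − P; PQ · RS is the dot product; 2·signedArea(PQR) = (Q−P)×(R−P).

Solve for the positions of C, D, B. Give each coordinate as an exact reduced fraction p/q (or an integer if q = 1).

B = (-62/25, 41/25)
C = (-7, 4)
D = (-131/25, 133/25)

1. C_x = -7  [C is the midpoint of AE]
2. C_y = 4  [C is the midpoint of AE]
   → C = (-7, 4)
3. D_x = -131/25  [F, A, D are collinear ∩ CD ⟂ FA]
4. D_y = 133/25  [F, A, D are collinear ∩ CD ⟂ FA]
   → D = (-131/25, 133/25)
5. B_x = -62/25  [2·signedArea(BEC) = -231/25 ∩ BC · EF = 241/25]
6. B_y = 41/25  [2·signedArea(BEC) = -231/25 ∩ BC · EF = 241/25]
   → B = (-62/25, 41/25)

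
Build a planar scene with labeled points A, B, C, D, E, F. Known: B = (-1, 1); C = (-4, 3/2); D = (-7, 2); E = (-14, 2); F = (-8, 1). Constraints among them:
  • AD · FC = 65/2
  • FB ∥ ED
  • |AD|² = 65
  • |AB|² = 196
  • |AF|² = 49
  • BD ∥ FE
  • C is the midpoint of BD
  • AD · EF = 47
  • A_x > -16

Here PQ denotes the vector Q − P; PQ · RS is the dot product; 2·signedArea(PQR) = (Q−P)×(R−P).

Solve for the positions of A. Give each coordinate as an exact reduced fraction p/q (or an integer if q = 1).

1. A_x = -15  [AD · EF = 47 ∩ AD · FC = 65/2]
2. A_y = 1  [AD · EF = 47 ∩ AD · FC = 65/2]
   → A = (-15, 1)

A = (-15, 1)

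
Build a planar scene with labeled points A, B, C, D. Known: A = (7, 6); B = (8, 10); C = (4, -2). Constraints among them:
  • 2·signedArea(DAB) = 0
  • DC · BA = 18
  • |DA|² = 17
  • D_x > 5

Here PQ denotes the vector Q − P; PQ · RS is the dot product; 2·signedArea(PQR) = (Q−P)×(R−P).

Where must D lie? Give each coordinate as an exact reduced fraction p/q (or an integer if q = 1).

D = (6, 2)

1. D_x = 6  [2·signedArea(DAB) = 0 ∩ DC · BA = 18]
2. D_y = 2  [2·signedArea(DAB) = 0 ∩ DC · BA = 18]
   → D = (6, 2)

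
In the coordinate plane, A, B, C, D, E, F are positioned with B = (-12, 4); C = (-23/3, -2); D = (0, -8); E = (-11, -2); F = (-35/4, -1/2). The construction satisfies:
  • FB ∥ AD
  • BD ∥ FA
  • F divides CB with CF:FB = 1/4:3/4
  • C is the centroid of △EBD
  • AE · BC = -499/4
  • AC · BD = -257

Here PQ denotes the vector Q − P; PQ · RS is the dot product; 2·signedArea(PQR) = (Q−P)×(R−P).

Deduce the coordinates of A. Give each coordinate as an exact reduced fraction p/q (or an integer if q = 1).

1. A_x = 13/4  [FB ∥ AD ∩ BD ∥ FA]
2. A_y = -25/2  [FB ∥ AD ∩ BD ∥ FA]
   → A = (13/4, -25/2)

A = (13/4, -25/2)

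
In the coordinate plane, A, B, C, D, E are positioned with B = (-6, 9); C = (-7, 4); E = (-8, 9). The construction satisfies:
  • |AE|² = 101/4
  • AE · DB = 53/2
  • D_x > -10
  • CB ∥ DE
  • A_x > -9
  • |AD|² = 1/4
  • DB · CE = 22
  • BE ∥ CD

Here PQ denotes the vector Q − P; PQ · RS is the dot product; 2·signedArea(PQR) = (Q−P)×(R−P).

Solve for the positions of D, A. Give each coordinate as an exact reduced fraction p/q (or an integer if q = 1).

1. D_x = -9  [CB ∥ DE ∩ BE ∥ CD]
2. D_y = 4  [CB ∥ DE ∩ BE ∥ CD]
   → D = (-9, 4)
3. A_x = -17/2  [line -3·x + -5·y + -11/2 = 0 ∩ |AD|² = 1/4]
4. A_y = 4  [line -3·x + -5·y + -11/2 = 0 ∩ |AD|² = 1/4]
   → A = (-17/2, 4)

A = (-17/2, 4)
D = (-9, 4)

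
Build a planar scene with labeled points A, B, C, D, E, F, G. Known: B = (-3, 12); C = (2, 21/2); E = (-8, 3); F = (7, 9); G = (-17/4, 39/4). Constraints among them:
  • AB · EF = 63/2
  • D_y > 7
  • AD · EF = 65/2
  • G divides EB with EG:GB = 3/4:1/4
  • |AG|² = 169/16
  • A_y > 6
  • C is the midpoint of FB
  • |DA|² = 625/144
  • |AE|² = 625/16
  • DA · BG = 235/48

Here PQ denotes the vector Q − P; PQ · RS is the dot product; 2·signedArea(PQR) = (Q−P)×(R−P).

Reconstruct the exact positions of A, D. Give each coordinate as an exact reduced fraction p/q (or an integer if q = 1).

1. A_x = -3  [line -15·x + -6·y + -9/2 = 0 ∩ |AE|² = 625/16]
2. A_y = 27/4  [line -15·x + -6·y + -9/2 = 0 ∩ |AE|² = 625/16]
   → A = (-3, 27/4)
3. D_x = -4/3  [AD · EF = 65/2 ∩ DA · BG = 235/48]
4. D_y = 8  [AD · EF = 65/2 ∩ DA · BG = 235/48]
   → D = (-4/3, 8)

A = (-3, 27/4)
D = (-4/3, 8)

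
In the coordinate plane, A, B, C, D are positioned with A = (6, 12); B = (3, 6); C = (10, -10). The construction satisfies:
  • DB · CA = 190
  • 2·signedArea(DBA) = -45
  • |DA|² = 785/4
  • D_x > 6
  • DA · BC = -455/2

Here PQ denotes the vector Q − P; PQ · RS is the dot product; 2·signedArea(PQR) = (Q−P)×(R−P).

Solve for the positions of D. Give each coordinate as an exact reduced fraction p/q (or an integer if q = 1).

1. D_x = 13/2  [DB · CA = 190 ∩ 2·signedArea(DBA) = -45]
2. D_y = -2  [DB · CA = 190 ∩ 2·signedArea(DBA) = -45]
   → D = (13/2, -2)

D = (13/2, -2)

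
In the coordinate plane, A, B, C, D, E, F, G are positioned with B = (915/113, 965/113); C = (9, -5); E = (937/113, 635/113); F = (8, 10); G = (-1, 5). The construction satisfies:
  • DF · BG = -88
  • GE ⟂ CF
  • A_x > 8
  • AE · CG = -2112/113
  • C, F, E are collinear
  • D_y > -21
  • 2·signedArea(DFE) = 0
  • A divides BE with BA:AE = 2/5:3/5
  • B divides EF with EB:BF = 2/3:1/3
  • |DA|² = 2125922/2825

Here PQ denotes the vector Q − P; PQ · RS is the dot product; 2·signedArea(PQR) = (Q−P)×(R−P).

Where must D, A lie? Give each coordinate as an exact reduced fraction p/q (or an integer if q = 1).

A = (4619/565, 833/113)
D = (10, -20)

1. D_x = 10  [2·signedArea(DFE) = 0 ∩ DF · BG = -88]
2. D_y = -20  [2·signedArea(DFE) = 0 ∩ DF · BG = -88]
   → D = (10, -20)
3. A_x = 4619/565  [A divides BE with BA:AE = 2/5:3/5]
4. A_y = 833/113  [A divides BE with BA:AE = 2/5:3/5]
   → A = (4619/565, 833/113)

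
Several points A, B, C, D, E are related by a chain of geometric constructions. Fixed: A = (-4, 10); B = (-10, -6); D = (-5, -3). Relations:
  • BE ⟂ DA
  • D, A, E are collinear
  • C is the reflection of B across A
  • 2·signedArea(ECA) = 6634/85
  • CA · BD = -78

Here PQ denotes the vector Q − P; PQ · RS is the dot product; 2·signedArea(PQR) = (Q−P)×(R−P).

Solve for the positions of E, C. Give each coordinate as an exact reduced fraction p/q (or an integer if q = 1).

1. E_x = -447/85  [D, A, E are collinear ∩ BE ⟂ DA]
2. E_y = -541/85  [D, A, E are collinear ∩ BE ⟂ DA]
   → E = (-447/85, -541/85)
3. C_x = 2  [C is the reflection of B across A]
4. C_y = 26  [C is the reflection of B across A]
   → C = (2, 26)

C = (2, 26)
E = (-447/85, -541/85)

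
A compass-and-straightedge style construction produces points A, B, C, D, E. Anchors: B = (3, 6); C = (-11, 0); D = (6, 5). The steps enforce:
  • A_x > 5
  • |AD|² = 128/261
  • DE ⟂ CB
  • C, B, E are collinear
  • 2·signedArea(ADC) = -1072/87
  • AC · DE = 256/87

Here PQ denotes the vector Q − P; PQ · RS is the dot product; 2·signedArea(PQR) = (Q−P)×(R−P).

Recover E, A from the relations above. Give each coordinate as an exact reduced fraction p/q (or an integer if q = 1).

A = (166/29, 491/87)
E = (150/29, 201/29)

1. E_x = 150/29  [C, B, E are collinear ∩ DE ⟂ CB]
2. E_y = 201/29  [C, B, E are collinear ∩ DE ⟂ CB]
   → E = (150/29, 201/29)
3. A_x = 166/29  [2·signedArea(ADC) = -1072/87 ∩ AC · DE = 256/87]
4. A_y = 491/87  [2·signedArea(ADC) = -1072/87 ∩ AC · DE = 256/87]
   → A = (166/29, 491/87)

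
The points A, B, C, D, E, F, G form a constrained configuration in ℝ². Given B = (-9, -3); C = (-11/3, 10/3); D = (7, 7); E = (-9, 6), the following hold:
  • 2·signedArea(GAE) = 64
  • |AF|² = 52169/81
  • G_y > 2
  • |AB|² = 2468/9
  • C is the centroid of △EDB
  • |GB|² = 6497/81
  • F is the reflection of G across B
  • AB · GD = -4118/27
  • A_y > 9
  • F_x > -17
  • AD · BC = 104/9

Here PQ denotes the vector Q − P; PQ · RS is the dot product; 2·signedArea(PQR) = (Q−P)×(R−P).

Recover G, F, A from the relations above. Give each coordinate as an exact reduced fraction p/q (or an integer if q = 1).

A = (5/3, 29/3)
F = (-145/9, -76/9)
G = (-17/9, 22/9)

1. A_x = 5/3  [line -16/3·x + -19/3·y + 631/9 = 0 ∩ |AB|² = 2468/9]
2. A_y = 29/3  [line -16/3·x + -19/3·y + 631/9 = 0 ∩ |AB|² = 2468/9]
   → A = (5/3, 29/3)
3. G_x = -17/9  [2·signedArea(GAE) = 64 ∩ AB · GD = -4118/27]
4. G_y = 22/9  [2·signedArea(GAE) = 64 ∩ AB · GD = -4118/27]
   → G = (-17/9, 22/9)
5. F_x = -145/9  [F is the reflection of G across B]
6. F_y = -76/9  [F is the reflection of G across B]
   → F = (-145/9, -76/9)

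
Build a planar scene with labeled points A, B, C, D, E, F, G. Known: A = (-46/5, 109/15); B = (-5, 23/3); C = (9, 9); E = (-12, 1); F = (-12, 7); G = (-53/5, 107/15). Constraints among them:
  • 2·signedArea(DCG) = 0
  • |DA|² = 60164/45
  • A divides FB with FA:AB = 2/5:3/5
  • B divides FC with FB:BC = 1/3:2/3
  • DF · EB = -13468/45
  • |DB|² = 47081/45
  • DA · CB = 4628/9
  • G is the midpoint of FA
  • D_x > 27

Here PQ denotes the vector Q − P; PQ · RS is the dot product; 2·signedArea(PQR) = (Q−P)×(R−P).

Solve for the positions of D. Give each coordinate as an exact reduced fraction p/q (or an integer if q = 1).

1. D_x = 136/5  [2·signedArea(DCG) = 0 ∩ DF · EB = -13468/45]
2. D_y = 161/15  [2·signedArea(DCG) = 0 ∩ DF · EB = -13468/45]
   → D = (136/5, 161/15)

D = (136/5, 161/15)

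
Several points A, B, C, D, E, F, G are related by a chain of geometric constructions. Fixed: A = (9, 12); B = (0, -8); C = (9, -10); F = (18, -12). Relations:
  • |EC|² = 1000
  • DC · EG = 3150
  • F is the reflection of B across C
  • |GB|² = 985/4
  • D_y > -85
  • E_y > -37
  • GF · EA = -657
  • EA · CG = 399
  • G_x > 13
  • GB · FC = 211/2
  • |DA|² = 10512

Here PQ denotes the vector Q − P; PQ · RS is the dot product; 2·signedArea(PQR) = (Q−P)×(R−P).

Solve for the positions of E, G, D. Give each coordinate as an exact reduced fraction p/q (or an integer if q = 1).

D = (45, -84)
E = (27, -36)
G = (27/2, 0)

1. G_x = 27/2  [line 9·x + -2·y + -243/2 = 0 ∩ |GB|² = 985/4]
2. G_y = 0  [line 9·x + -2·y + -243/2 = 0 ∩ |GB|² = 985/4]
   → G = (27/2, 0)
3. E_x = 27  [EA · CG = 399 ∩ GF · EA = -657]
4. E_y = -36  [EA · CG = 399 ∩ GF · EA = -657]
   → E = (27, -36)
5. D_x = 45  [line 27/2·x + -36·y + -7263/2 = 0 ∩ |DA|² = 10512]
6. D_y = -84  [line 27/2·x + -36·y + -7263/2 = 0 ∩ |DA|² = 10512]
   → D = (45, -84)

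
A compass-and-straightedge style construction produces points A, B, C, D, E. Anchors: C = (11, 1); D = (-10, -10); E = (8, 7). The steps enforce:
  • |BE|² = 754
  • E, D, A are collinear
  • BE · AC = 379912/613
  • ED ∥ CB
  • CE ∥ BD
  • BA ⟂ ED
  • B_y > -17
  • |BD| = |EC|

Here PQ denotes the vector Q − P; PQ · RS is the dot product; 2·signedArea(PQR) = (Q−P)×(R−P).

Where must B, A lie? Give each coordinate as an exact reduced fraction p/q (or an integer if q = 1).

A = (-6994/613, -6946/613)
B = (-7, -16)

1. B_x = -7  [CE ∥ BD ∩ ED ∥ CB]
2. B_y = -16  [CE ∥ BD ∩ ED ∥ CB]
   → B = (-7, -16)
3. A_x = -6994/613  [E, D, A are collinear ∩ BA ⟂ ED]
4. A_y = -6946/613  [E, D, A are collinear ∩ BA ⟂ ED]
   → A = (-6994/613, -6946/613)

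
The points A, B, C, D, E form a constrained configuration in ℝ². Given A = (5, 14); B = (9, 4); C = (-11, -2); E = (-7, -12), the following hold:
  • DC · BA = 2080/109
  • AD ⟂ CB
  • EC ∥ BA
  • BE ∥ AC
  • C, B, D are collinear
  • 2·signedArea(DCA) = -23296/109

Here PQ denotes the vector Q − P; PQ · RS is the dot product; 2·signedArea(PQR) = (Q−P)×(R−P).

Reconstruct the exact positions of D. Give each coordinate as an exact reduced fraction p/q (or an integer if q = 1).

D = (881/109, 406/109)

1. D_x = 881/109  [C, B, D are collinear ∩ AD ⟂ CB]
2. D_y = 406/109  [C, B, D are collinear ∩ AD ⟂ CB]
   → D = (881/109, 406/109)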